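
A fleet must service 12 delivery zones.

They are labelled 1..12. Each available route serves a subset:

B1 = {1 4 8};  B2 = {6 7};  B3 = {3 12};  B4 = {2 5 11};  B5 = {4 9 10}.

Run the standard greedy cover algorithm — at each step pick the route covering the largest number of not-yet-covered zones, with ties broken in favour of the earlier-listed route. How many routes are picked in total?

5

Greedy: pick B1 (covers 3 new) → pick B4 (covers 3 new) → pick B2 (covers 2 new) → pick B3 (covers 2 new) → pick B5 (covers 2 new). Total picks: 5.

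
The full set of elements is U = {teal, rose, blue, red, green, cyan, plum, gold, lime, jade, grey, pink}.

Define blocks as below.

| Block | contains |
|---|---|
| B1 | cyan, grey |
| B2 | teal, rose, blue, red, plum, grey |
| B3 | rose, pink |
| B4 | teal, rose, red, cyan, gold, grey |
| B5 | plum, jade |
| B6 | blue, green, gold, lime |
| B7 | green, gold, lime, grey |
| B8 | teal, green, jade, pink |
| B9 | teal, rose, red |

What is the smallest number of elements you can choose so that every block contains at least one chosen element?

4

The 4 elements {rose, green, cyan, plum} hit every block.
The blocks B1, B3, B5, B6 are pairwise disjoint, so any hitting set needs a separate element for each — at least 4. Hence 4 is optimal.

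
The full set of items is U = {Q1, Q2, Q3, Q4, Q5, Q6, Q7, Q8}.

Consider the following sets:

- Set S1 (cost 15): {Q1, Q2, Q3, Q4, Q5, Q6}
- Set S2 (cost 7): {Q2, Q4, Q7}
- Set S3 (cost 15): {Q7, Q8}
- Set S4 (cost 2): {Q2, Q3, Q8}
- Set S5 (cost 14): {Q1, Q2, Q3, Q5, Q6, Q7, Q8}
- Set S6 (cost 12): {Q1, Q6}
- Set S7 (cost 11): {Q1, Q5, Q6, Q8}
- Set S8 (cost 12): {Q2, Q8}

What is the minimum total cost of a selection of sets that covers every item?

20

S2, S4, S7 together cover every item (S2 ∪ S4 ∪ S7 = {Q1, Q2, Q3, Q4, Q5, Q6, Q7, Q8}); total cost 7 + 2 + 11 = 20.
No covering selection has total cost below 20.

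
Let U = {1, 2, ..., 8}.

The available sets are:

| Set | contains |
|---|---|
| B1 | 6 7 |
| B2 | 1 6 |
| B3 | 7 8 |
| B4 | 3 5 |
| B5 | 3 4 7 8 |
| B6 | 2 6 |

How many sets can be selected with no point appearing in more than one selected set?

3

B2, B3, B4 are pairwise disjoint (B2={1,6}; B3={7,8}; B4={3,5}).
Every remaining set overlaps one of these, and no 4 of the listed sets are pairwise disjoint, so 3 is the maximum.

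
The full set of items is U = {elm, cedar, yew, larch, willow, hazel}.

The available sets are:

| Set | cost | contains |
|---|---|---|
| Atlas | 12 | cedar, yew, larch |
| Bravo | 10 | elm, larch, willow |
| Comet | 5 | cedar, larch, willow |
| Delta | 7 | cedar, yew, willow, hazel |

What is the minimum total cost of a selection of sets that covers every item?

17

Bravo, Delta together cover every item (Bravo ∪ Delta = {elm, cedar, yew, larch, willow, hazel}); total cost 10 + 7 = 17.
The greedy pick Comet, Delta, Bravo costs 22; no covering selection beats 17.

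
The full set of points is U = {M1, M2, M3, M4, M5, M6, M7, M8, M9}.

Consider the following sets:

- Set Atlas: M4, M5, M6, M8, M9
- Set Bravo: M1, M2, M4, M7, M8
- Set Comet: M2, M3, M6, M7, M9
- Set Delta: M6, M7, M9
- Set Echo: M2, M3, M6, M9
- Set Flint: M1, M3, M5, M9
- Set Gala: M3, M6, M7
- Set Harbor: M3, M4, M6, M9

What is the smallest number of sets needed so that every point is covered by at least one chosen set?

Atlas and Bravo and Flint together: Atlas ∪ Bravo ∪ Flint = {M1, M2, M3, M4, M5, M6, M7, M8, M9} — every point is covered.
No 2 of the 8 sets cover everything (all 28 combinations miss at least one point), so 3 is optimal.

3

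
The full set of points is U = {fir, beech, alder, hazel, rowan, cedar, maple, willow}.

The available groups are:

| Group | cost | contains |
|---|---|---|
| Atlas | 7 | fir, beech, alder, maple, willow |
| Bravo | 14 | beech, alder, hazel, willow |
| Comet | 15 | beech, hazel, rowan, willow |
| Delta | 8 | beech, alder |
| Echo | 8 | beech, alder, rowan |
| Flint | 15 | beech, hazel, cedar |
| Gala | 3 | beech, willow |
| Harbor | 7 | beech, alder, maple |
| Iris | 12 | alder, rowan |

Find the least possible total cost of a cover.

30

Atlas, Echo, Flint together cover every point (Atlas ∪ Echo ∪ Flint = {fir, beech, alder, hazel, rowan, cedar, maple, willow}); total cost 7 + 8 + 15 = 30.
The greedy pick Atlas, Comet, Flint costs 37; no covering selection beats 30.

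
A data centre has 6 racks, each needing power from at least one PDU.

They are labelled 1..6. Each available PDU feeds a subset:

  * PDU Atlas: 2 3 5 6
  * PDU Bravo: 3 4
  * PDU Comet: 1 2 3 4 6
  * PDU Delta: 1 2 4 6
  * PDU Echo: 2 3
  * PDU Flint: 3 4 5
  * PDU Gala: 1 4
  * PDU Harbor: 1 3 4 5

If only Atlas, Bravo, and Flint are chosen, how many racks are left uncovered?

Union of Atlas, Bravo, Flint = {2, 3, 4, 5, 6}.
Not covered: 1 — 1 rack.

1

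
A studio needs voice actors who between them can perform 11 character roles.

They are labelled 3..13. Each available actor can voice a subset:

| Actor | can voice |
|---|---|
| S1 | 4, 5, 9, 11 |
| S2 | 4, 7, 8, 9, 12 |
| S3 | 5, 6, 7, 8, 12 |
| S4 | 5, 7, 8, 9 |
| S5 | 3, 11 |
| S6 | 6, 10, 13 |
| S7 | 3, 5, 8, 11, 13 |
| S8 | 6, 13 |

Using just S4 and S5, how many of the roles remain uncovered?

5

Union of S4, S5 = {3, 5, 7, 8, 9, 11}.
Not covered: 4, 6, 10, 12, 13 — 5 roles.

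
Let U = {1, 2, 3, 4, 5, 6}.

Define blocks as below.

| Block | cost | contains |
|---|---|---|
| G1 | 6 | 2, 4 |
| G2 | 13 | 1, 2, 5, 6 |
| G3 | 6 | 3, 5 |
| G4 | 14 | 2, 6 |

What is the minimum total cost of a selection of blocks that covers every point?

G1, G2, G3 together cover every point (G1 ∪ G2 ∪ G3 = {1, 2, 3, 4, 5, 6}); total cost 6 + 13 + 6 = 25.
No covering selection has total cost below 25.

25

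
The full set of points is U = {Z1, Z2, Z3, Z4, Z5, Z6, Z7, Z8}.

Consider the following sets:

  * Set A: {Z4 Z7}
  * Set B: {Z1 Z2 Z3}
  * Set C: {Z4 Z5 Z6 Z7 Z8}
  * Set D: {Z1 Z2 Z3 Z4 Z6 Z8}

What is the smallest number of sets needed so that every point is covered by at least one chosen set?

2

Take {C, D}. Their union is {Z1, Z2, Z3, Z4, Z5, Z6, Z7, Z8}, which is all 8 points.
No single set has all 8 points (the largest, D, has 6), so 2 is optimal.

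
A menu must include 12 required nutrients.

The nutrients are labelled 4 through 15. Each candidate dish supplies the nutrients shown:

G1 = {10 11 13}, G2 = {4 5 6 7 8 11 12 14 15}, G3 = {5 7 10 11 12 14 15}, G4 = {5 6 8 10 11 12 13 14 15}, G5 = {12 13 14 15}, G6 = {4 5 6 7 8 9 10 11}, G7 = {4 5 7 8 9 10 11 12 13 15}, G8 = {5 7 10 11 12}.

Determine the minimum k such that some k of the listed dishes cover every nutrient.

2

Take {G4, G6}. Their union is {4, 5, 6, 7, 8, 9, 10, 11, 12, 13, 14, 15}, which is all 12 nutrients.
No single dish has all 12 nutrients (the largest, G7, has 10), so 2 is optimal.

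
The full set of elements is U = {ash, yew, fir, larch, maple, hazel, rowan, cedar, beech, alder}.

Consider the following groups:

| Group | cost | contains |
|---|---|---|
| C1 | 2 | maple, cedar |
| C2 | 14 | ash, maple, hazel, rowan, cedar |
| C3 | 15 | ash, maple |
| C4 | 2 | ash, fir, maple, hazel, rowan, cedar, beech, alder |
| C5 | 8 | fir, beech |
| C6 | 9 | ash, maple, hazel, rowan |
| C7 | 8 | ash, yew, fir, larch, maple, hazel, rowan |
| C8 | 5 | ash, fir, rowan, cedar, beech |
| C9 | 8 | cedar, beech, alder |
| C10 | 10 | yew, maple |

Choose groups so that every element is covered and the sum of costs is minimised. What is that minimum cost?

10

C4, C7 together cover every element (C4 ∪ C7 = {ash, yew, fir, larch, maple, hazel, rowan, cedar, beech, alder}); total cost 2 + 8 = 10.
No covering selection has total cost below 10.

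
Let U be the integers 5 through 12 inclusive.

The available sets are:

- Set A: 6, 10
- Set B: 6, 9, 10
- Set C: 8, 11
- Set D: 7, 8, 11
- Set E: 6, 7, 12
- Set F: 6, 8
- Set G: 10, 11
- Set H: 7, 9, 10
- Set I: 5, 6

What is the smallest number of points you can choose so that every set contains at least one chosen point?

3

The 3 points {6, 8, 10} hit every set.
The sets C, H, I are pairwise disjoint, so any hitting set needs a separate point for each — at least 3. Hence 3 is optimal.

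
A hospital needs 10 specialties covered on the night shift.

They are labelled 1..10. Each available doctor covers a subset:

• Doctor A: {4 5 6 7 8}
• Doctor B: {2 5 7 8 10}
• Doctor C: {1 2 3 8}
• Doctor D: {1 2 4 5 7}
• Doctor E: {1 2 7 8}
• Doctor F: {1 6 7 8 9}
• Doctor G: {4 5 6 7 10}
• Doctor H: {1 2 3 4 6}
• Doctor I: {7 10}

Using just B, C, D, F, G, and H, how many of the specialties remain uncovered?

0

Union of B, C, D, F, G, H = {1, 2, 3, 4, 5, 6, 7, 8, 9, 10} — that's every specialty, so 0 are uncovered.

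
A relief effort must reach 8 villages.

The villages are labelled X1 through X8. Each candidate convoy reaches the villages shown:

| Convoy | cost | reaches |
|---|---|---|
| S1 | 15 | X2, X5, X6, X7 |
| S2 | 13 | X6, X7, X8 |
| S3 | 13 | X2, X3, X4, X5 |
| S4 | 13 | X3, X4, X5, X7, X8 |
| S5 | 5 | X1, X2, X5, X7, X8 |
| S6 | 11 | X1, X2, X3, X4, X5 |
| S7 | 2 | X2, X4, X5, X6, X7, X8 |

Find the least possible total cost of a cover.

13

S6, S7 together cover every village (S6 ∪ S7 = {X1, X2, X3, X4, X5, X6, X7, X8}); total cost 11 + 2 = 13.
The greedy pick S7, S5, S6 costs 18; no covering selection beats 13.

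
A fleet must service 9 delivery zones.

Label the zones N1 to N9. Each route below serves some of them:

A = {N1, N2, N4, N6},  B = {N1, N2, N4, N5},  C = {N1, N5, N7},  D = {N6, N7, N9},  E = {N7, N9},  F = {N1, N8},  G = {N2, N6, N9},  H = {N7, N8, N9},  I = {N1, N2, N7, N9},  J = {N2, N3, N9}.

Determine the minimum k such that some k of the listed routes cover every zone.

4

B and D and H and J together: B ∪ D ∪ H ∪ J = {N1, N2, N3, N4, N5, N6, N7, N8, N9} — every zone is covered.
No 3 of the 10 routes cover everything (all 120 combinations miss at least one zone), so 4 is optimal.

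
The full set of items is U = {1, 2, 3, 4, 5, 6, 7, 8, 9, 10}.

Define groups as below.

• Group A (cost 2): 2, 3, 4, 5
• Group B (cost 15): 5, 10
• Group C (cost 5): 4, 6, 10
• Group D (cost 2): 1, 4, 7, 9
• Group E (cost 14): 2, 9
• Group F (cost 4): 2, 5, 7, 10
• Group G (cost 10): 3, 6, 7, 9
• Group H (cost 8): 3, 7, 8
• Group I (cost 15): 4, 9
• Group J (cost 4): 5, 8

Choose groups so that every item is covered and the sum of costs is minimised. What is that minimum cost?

13

A, C, D, J together cover every item (A ∪ C ∪ D ∪ J = {1, 2, 3, 4, 5, 6, 7, 8, 9, 10}); total cost 2 + 5 + 2 + 4 = 13.
No covering selection has total cost below 13.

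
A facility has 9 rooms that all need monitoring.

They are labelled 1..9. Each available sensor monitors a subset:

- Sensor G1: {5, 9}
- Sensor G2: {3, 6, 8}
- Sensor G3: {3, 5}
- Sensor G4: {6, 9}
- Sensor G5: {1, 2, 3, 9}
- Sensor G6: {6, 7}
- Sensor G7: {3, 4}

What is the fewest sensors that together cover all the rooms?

5

G2 and G3 and G5 and G6 and G7 together: G2 ∪ G3 ∪ G5 ∪ G6 ∪ G7 = {1, 2, 3, 4, 5, 6, 7, 8, 9} — every room is covered.
No 4 of the 7 sensors cover everything (all 35 combinations miss at least one room), so 5 is optimal.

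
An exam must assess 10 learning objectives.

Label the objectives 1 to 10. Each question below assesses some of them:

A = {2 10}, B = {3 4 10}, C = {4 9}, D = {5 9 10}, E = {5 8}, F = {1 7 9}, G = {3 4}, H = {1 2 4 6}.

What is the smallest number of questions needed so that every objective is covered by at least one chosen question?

4

B and E and F and H together: B ∪ E ∪ F ∪ H = {1, 2, 3, 4, 5, 6, 7, 8, 9, 10} — every objective is covered.
Only F contains 7, so F is forced; the remaining 7 objectives need at least 3 more questions (each remaining question adds at most 3) — so at least 4 questions are needed, and 4 is optimal.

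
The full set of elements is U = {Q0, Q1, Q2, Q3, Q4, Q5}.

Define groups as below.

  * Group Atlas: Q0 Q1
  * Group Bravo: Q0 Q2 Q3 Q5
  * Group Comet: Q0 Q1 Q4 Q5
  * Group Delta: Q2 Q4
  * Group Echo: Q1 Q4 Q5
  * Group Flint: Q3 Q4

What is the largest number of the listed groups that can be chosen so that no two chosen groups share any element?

Atlas, Flint are pairwise disjoint (Atlas={Q0,Q1}; Flint={Q3,Q4}).
Every remaining group overlaps one of these, and no 3 of the listed groups are pairwise disjoint, so 2 is the maximum.

2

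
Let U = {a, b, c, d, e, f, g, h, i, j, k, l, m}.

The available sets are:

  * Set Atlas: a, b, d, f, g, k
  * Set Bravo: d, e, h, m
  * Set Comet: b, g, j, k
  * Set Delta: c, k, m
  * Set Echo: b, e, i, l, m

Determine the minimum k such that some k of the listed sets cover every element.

Atlas and Bravo and Comet and Delta and Echo together: Atlas ∪ Bravo ∪ Comet ∪ Delta ∪ Echo = {a, b, c, d, e, f, g, h, i, j, k, l, m} — every element is covered.
No 4 of the 5 sets cover everything (all 5 combinations miss at least one element), so 5 is optimal.

5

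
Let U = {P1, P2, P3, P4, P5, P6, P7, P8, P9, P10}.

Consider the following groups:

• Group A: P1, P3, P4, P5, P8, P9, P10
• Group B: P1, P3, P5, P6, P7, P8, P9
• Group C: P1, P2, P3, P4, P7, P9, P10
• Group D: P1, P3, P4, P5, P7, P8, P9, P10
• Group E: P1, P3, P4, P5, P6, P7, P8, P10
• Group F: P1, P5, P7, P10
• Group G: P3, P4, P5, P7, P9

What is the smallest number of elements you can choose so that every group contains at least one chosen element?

2

H = {P1, P3} meets every group (each contains at least one member of H), and |H| = 2.
No single element lies in every group, so at least 2 are needed and 2 is optimal.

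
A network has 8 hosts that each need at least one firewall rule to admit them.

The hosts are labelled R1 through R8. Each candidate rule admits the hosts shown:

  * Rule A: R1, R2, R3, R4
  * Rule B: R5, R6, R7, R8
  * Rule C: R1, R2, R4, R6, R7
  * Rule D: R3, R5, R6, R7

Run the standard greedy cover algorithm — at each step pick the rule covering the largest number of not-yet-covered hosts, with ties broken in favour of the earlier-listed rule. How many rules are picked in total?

Greedy: pick C (covers 5 new) → pick B (covers 2 new) → pick A (covers 1 new). Total picks: 3.
(The true minimum cover uses only 2 rules, so greedy is not optimal here.)

3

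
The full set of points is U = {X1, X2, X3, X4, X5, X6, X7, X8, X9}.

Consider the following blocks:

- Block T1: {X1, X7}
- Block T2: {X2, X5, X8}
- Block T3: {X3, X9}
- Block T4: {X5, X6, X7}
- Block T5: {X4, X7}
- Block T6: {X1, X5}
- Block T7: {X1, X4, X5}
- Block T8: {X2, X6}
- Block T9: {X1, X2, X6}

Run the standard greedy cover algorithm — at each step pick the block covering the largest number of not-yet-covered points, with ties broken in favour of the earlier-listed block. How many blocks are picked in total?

Greedy: pick T2 (covers 3 new) → pick T1 (covers 2 new) → pick T3 (covers 2 new) → pick T4 (covers 1 new) → pick T5 (covers 1 new). Total picks: 5.
(The true minimum cover uses only 4 blocks, so greedy is not optimal here.)

5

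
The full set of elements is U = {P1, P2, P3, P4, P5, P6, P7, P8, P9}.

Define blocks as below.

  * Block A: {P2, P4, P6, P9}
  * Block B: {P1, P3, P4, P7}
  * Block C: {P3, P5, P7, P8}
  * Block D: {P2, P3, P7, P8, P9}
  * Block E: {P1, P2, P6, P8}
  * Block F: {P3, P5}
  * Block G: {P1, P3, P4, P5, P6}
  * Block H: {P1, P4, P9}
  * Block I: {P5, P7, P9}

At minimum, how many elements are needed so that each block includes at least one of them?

3

The 3 elements {P3, P6, P9} hit every block.
No choice of 2 elements meets every block, so 3 is the minimum.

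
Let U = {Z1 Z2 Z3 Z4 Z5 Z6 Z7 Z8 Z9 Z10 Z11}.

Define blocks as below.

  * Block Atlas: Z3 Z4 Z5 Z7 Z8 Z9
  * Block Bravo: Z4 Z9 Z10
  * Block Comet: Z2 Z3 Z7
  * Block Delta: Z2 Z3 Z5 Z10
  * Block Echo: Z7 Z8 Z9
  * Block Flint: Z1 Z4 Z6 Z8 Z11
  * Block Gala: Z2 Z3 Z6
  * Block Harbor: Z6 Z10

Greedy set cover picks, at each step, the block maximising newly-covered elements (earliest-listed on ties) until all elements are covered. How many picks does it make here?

3

Greedy: pick Atlas (covers 6 new) → pick Flint (covers 3 new) → pick Delta (covers 2 new). Total picks: 3.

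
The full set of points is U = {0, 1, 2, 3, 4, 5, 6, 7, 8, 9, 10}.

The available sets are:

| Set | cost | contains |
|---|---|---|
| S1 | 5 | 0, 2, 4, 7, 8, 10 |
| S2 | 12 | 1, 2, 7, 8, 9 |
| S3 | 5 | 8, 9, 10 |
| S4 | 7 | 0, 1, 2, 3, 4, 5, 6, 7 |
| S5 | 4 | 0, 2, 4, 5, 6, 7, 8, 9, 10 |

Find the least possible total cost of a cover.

11

S4, S5 together cover every point (S4 ∪ S5 = {0, 1, 2, 3, 4, 5, 6, 7, 8, 9, 10}); total cost 7 + 4 = 11.
No covering selection has total cost below 11.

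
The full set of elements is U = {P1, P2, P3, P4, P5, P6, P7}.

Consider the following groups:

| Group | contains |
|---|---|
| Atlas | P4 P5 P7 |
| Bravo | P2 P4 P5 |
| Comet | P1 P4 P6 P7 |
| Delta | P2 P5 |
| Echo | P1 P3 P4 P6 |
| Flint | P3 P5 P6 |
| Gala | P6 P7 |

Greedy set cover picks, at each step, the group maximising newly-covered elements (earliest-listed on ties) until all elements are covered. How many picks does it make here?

Greedy: pick Comet (covers 4 new) → pick Bravo (covers 2 new) → pick Echo (covers 1 new). Total picks: 3.

3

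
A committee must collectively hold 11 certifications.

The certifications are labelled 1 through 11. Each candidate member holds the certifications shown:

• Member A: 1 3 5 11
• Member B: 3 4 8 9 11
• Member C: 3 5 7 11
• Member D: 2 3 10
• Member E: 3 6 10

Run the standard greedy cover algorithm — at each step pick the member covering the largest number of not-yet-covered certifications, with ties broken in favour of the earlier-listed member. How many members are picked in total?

5

Greedy: pick B (covers 5 new) → pick A (covers 2 new) → pick D (covers 2 new) → pick C (covers 1 new) → pick E (covers 1 new). Total picks: 5.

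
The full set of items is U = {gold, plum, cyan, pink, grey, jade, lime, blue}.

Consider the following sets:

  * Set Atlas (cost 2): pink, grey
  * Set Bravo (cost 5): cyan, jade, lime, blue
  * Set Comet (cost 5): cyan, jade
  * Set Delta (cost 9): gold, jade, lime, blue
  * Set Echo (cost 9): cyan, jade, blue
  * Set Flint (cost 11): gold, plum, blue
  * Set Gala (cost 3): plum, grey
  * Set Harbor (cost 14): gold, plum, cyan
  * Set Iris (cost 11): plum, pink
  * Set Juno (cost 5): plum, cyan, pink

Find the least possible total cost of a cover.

Atlas, Delta, Juno together cover every item (Atlas ∪ Delta ∪ Juno = {gold, plum, cyan, pink, grey, jade, lime, blue}); total cost 2 + 9 + 5 = 16.
The greedy pick Atlas, Bravo, Gala, Delta costs 19; no covering selection beats 16.

16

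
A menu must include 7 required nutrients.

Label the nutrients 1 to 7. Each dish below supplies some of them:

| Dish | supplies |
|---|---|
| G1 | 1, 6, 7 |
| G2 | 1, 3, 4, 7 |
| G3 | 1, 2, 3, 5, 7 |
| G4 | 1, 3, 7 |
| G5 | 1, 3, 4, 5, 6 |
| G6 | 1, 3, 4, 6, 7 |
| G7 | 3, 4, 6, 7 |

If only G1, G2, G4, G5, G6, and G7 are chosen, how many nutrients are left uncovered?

1

Union of G1, G2, G4, G5, G6, G7 = {1, 3, 4, 5, 6, 7}.
Not covered: 2 — 1 nutrient.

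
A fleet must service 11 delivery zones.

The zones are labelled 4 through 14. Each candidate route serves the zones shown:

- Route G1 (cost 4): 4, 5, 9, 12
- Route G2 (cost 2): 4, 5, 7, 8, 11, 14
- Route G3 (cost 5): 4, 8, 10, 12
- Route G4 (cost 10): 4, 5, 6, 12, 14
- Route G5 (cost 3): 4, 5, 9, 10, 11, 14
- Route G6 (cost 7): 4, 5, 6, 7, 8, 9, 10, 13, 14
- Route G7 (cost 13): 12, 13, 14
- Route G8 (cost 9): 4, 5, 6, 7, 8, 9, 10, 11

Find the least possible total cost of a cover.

G1, G2, G6 together cover every zone (G1 ∪ G2 ∪ G6 = {4, 5, 6, 7, 8, 9, 10, 11, 12, 13, 14}); total cost 4 + 2 + 7 = 13.
The greedy pick G2, G5, G6, G1 costs 16; no covering selection beats 13.

13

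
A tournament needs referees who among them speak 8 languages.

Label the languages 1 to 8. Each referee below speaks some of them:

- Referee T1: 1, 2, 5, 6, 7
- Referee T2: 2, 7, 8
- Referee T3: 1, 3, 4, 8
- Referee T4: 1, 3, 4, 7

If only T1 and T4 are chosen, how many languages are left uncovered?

1

Union of T1, T4 = {1, 2, 3, 4, 5, 6, 7}.
Not covered: 8 — 1 language.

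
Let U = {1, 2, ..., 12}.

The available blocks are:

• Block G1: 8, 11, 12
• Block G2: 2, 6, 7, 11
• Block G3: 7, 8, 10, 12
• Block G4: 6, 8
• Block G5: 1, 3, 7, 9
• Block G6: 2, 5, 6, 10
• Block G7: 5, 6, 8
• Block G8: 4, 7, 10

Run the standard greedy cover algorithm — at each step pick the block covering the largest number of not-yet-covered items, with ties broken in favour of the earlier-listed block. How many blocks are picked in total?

Greedy: pick G2 (covers 4 new) → pick G3 (covers 3 new) → pick G5 (covers 3 new) → pick G6 (covers 1 new) → pick G8 (covers 1 new). Total picks: 5.
(The true minimum cover uses only 4 blocks, so greedy is not optimal here.)

5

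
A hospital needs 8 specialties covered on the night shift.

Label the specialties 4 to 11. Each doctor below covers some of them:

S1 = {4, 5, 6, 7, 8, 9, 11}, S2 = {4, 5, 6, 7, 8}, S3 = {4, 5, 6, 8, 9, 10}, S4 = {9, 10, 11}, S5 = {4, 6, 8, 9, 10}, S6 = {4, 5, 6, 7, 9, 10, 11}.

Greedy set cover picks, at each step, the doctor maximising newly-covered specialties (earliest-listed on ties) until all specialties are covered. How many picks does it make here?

2

Greedy: pick S1 (covers 7 new) → pick S3 (covers 1 new). Total picks: 2.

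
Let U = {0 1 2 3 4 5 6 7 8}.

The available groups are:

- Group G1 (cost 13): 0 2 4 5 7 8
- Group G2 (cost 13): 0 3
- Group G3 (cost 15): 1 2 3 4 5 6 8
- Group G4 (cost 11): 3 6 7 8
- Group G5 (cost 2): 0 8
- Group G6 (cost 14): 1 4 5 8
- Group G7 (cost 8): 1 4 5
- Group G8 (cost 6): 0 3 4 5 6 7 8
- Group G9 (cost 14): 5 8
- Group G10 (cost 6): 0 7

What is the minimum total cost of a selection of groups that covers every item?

21

G3, G8 together cover every item (G3 ∪ G8 = {0, 1, 2, 3, 4, 5, 6, 7, 8}); total cost 15 + 6 = 21.
No covering selection has total cost below 21.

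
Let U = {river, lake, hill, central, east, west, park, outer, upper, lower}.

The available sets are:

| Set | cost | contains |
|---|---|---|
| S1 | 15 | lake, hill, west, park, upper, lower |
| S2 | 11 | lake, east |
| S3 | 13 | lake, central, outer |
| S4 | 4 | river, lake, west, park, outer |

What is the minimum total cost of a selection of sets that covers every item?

43

S1, S2, S3, S4 together cover every item (S1 ∪ S2 ∪ S3 ∪ S4 = {river, lake, hill, central, east, west, park, outer, upper, lower}); total cost 15 + 11 + 13 + 4 = 43.
No covering selection has total cost below 43.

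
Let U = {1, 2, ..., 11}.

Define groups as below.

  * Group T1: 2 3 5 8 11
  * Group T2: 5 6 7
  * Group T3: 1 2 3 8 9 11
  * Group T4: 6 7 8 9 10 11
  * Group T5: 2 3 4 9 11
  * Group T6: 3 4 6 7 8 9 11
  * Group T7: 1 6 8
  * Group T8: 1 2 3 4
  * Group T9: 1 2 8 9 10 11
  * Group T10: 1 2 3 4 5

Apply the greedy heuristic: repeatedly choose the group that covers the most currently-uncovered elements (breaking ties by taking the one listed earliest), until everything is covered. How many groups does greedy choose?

Greedy: pick T6 (covers 7 new) → pick T9 (covers 3 new) → pick T1 (covers 1 new). Total picks: 3.
(The true minimum cover uses only 2 groups, so greedy is not optimal here.)

3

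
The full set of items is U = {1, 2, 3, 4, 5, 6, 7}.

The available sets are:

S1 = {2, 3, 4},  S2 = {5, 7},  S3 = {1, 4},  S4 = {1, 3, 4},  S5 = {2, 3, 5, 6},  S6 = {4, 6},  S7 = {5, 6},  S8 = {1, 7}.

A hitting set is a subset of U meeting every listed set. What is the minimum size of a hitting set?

3

H = {4, 5, 7} meets every set (each contains at least one member of H), and |H| = 3.
The sets S1, S7, S8 are pairwise disjoint, so any hitting set needs a separate item for each — at least 3. Hence 3 is optimal.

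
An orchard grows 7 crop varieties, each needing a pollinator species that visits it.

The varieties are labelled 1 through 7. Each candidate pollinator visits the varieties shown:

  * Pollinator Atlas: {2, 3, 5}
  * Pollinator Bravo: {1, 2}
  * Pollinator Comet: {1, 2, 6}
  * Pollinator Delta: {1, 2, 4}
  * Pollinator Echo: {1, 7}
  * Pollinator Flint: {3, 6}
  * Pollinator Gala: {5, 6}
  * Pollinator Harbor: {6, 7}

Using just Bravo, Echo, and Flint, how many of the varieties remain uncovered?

2

Union of Bravo, Echo, Flint = {1, 2, 3, 6, 7}.
Not covered: 4, 5 — 2 varieties.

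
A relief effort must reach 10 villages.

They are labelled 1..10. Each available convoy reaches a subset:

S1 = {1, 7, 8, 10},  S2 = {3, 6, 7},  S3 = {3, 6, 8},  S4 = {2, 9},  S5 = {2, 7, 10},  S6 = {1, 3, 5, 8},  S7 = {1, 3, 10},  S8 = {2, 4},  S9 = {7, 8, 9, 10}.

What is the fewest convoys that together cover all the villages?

4

Take {S2, S6, S8, S9}. Their union is {1, 2, 3, 4, 5, 6, 7, 8, 9, 10}, which is all 10 villages.
No 3 of the 9 convoys cover everything (all 84 combinations miss at least one village), so 4 is optimal.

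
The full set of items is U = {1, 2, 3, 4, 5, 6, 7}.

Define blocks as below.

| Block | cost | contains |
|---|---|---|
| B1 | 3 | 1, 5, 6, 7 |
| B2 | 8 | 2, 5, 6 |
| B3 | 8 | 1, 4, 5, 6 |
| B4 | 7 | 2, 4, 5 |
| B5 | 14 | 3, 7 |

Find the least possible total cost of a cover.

24

B1, B4, B5 together cover every item (B1 ∪ B4 ∪ B5 = {1, 2, 3, 4, 5, 6, 7}); total cost 3 + 7 + 14 = 24.
No covering selection has total cost below 24.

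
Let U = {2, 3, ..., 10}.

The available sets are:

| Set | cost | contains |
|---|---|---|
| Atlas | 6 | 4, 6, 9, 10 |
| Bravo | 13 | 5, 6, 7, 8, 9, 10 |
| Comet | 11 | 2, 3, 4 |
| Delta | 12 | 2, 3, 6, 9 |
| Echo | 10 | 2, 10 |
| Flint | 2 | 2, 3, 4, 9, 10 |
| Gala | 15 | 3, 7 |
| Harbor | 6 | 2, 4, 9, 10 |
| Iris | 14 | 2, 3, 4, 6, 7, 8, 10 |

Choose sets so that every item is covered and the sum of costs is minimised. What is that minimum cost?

15

Bravo, Flint together cover every item (Bravo ∪ Flint = {2, 3, 4, 5, 6, 7, 8, 9, 10}); total cost 13 + 2 = 15.
No covering selection has total cost below 15.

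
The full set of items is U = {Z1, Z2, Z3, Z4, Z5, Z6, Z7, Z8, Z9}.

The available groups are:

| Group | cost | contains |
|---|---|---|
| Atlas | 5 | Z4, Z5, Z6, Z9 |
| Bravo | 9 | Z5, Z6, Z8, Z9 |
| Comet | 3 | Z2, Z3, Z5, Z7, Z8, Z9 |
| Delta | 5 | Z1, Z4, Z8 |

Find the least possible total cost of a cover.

13

Atlas, Comet, Delta together cover every item (Atlas ∪ Comet ∪ Delta = {Z1, Z2, Z3, Z4, Z5, Z6, Z7, Z8, Z9}); total cost 5 + 3 + 5 = 13.
No covering selection has total cost below 13.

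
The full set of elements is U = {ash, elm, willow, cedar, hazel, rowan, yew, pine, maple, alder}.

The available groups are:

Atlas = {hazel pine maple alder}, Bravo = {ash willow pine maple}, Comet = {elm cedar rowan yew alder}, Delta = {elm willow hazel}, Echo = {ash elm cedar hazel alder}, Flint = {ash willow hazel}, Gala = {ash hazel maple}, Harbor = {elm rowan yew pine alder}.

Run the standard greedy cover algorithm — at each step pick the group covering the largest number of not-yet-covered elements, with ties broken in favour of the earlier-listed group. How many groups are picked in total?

3

Greedy: pick Comet (covers 5 new) → pick Bravo (covers 4 new) → pick Atlas (covers 1 new). Total picks: 3.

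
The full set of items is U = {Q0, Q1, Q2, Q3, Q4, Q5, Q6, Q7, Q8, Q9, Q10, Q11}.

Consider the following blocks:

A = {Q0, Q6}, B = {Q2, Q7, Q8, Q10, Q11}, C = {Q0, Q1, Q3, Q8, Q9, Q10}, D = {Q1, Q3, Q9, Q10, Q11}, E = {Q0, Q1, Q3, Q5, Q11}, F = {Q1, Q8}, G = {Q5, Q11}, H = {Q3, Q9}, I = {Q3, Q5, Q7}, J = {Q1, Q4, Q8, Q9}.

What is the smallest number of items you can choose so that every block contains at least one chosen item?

4

Take T = {Q5, Q6, Q8, Q9}. Each listed block contains at least one of these, so T is a hitting set of size 4.
The blocks A, F, G, H are pairwise disjoint, so any hitting set needs a separate item for each — at least 4. Hence 4 is optimal.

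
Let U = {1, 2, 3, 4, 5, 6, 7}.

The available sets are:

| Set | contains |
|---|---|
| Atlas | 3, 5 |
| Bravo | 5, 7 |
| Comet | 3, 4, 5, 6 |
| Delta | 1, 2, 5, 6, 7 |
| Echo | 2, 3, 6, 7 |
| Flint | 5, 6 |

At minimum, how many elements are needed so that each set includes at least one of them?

H = {2, 5} meets every set (each contains at least one member of H), and |H| = 2.
No single element lies in every set, so at least 2 are needed and 2 is optimal.

2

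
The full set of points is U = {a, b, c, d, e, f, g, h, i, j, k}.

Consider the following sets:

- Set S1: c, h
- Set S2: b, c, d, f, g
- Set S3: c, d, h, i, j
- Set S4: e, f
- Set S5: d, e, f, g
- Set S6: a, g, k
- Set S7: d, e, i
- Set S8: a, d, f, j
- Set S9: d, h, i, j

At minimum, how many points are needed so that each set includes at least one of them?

Take T = {e, f, g, h}. Each listed set contains at least one of these, so T is a hitting set of size 4.
No choice of 3 points meets every set, so 4 is the minimum.

4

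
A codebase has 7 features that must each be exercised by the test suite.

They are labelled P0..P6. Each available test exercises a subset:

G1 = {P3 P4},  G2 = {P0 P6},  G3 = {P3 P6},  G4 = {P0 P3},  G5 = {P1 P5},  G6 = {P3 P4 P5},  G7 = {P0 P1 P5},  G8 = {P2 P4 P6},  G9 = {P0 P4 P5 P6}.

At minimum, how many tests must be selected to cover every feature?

3

G4 and G5 and G8 together: G4 ∪ G5 ∪ G8 = {P0, P1, P2, P3, P4, P5, P6} — every feature is covered.
Only G8 contains P2, so G8 is forced; the remaining 4 features need at least 2 more tests (each remaining test adds at most 3) — so at least 3 tests are needed, and 3 is optimal.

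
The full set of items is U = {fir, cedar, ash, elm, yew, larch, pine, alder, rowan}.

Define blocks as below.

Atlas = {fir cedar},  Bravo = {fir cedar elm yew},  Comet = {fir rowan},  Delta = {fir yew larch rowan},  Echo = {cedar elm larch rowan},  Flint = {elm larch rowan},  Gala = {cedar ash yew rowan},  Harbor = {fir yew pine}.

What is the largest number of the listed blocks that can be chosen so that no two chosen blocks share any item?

2

Atlas, Flint are pairwise disjoint (Atlas={fir,cedar}; Flint={elm,larch,rowan}).
Every remaining block overlaps one of these, and no 3 of the listed blocks are pairwise disjoint, so 2 is the maximum.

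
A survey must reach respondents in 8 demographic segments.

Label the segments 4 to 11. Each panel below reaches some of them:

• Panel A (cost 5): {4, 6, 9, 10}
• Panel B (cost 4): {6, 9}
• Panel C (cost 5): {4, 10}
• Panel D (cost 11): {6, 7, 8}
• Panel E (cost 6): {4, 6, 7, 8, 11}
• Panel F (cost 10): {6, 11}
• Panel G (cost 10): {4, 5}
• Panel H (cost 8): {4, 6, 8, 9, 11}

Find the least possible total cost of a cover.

A, E, G together cover every segment (A ∪ E ∪ G = {4, 5, 6, 7, 8, 9, 10, 11}); total cost 5 + 6 + 10 = 21.
No covering selection has total cost below 21.

21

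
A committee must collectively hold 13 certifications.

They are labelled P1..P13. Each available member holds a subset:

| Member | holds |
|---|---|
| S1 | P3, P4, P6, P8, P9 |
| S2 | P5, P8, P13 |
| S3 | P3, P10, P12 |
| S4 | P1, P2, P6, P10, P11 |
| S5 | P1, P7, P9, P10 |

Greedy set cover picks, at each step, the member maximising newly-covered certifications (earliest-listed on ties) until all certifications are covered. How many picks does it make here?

Greedy: pick S1 (covers 5 new) → pick S4 (covers 4 new) → pick S2 (covers 2 new) → pick S3 (covers 1 new) → pick S5 (covers 1 new). Total picks: 5.

5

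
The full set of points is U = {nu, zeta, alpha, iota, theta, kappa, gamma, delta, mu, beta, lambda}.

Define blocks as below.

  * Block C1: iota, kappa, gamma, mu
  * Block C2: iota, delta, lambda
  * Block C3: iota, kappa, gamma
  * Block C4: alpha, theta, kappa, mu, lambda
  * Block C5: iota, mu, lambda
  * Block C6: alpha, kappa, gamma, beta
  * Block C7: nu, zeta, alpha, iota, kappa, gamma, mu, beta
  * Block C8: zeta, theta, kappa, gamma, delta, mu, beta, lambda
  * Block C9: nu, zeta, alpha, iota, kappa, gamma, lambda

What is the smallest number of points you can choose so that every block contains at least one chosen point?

2

Take H = {gamma, lambda}. Each listed block contains at least one of these, so H is a hitting set of size 2.
The blocks C2, C6 are pairwise disjoint, so any hitting set needs a separate point for each — at least 2. Hence 2 is optimal.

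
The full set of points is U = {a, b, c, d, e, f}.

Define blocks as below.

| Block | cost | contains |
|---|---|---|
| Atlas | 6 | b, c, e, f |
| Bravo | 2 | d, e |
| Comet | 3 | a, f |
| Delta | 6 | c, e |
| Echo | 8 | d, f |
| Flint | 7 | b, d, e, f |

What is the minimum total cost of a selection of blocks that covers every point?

Atlas, Bravo, Comet together cover every point (Atlas ∪ Bravo ∪ Comet = {a, b, c, d, e, f}); total cost 6 + 2 + 3 = 11.
No covering selection has total cost below 11.

11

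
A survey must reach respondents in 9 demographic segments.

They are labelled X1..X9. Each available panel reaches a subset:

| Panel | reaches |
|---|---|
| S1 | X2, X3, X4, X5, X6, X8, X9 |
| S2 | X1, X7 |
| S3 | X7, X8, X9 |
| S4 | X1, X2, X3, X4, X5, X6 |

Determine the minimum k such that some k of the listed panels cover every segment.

S1 and S2 together: S1 ∪ S2 = {X1, X2, X3, X4, X5, X6, X7, X8, X9} — every segment is covered.
No single panel has all 9 segments (the largest, S1, has 7), so 2 is optimal.

2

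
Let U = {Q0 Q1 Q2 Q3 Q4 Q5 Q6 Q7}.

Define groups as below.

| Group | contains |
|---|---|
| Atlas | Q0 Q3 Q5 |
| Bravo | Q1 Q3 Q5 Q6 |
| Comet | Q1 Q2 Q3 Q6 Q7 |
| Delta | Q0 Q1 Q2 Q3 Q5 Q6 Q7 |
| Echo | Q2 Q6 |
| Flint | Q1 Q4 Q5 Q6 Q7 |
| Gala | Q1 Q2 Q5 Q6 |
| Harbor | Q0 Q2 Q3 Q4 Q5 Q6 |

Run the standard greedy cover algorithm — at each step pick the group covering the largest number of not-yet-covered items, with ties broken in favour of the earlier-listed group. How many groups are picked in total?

2

Greedy: pick Delta (covers 7 new) → pick Flint (covers 1 new). Total picks: 2.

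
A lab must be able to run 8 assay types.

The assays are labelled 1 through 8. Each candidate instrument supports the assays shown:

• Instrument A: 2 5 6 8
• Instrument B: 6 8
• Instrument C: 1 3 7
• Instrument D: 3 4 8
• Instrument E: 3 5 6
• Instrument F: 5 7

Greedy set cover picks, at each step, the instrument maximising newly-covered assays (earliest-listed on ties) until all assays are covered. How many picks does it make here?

3

Greedy: pick A (covers 4 new) → pick C (covers 3 new) → pick D (covers 1 new). Total picks: 3.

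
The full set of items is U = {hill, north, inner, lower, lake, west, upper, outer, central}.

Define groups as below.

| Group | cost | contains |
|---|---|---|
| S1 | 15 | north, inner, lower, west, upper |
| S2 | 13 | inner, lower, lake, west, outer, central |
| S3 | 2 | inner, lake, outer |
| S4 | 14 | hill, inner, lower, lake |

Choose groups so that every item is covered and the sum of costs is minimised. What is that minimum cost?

S1, S2, S4 together cover every item (S1 ∪ S2 ∪ S4 = {hill, north, inner, lower, lake, west, upper, outer, central}); total cost 15 + 13 + 14 = 42.
The greedy pick S3, S1, S2, S4 costs 44; no covering selection beats 42.

42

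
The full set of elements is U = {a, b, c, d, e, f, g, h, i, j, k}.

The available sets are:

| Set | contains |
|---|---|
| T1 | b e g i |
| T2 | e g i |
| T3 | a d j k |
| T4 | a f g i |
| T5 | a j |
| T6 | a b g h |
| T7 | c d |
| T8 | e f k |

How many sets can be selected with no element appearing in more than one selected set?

3

T2, T5, T7 are pairwise disjoint (T2={e,g,i}; T5={a,j}; T7={c,d}).
Every remaining set overlaps one of these, and no 4 of the listed sets are pairwise disjoint, so 3 is the maximum.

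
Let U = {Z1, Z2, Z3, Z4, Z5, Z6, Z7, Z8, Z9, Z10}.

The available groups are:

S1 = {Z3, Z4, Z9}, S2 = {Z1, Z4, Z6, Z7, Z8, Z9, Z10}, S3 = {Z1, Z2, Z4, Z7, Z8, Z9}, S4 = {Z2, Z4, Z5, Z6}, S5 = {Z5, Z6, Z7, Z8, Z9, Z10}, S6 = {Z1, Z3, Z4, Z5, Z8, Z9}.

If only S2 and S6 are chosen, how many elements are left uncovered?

Union of S2, S6 = {Z1, Z3, Z4, Z5, Z6, Z7, Z8, Z9, Z10}.
Not covered: Z2 — 1 element.

1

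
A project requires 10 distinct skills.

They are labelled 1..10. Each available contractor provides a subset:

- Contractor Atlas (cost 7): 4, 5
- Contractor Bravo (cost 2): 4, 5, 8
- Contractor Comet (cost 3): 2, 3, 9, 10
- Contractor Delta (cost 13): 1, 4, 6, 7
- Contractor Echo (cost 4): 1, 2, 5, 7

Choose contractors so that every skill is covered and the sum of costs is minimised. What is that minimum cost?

Bravo, Comet, Delta together cover every skill (Bravo ∪ Comet ∪ Delta = {1, 2, 3, 4, 5, 6, 7, 8, 9, 10}); total cost 2 + 3 + 13 = 18.
The greedy pick Bravo, Comet, Echo, Delta costs 22; no covering selection beats 18.

18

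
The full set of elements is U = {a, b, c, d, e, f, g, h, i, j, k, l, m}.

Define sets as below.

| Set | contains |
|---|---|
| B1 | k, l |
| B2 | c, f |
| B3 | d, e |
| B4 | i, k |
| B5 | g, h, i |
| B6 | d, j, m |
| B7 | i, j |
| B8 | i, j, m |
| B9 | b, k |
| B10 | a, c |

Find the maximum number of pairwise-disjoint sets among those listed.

4

B3, B8, B9, B10 are pairwise disjoint (B3={d,e}; B8={i,j,m}; B9={b,k}; B10={a,c}).
Every remaining set overlaps one of these, and no 5 of the listed sets are pairwise disjoint, so 4 is the maximum.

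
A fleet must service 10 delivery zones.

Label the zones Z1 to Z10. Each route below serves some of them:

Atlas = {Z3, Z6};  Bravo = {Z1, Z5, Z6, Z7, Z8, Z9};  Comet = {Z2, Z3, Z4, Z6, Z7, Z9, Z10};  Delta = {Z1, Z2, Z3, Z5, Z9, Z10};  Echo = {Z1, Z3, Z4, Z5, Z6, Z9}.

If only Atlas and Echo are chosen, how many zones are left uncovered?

Union of Atlas, Echo = {Z1, Z3, Z4, Z5, Z6, Z9}.
Not covered: Z2, Z7, Z8, Z10 — 4 zones.

4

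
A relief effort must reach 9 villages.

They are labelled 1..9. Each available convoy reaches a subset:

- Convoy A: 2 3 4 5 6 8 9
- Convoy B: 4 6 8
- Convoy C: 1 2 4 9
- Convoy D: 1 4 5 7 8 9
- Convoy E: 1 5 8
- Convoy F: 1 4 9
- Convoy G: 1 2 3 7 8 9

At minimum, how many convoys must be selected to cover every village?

2

Take {A, D}. Their union is {1, 2, 3, 4, 5, 6, 7, 8, 9}, which is all 9 villages.
No single convoy has all 9 villages (the largest, A, has 7), so 2 is optimal.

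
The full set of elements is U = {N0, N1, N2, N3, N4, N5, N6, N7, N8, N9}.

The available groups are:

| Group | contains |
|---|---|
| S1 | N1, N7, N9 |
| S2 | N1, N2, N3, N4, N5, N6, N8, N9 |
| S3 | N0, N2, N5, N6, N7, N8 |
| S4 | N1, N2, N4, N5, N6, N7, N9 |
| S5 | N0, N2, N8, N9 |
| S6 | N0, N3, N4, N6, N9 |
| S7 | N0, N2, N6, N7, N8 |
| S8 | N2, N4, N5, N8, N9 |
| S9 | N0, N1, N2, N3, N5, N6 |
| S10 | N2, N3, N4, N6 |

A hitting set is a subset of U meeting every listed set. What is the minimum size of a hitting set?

Take H = {N2, N9}. Each listed group contains at least one of these, so H is a hitting set of size 2.
The groups S1, S10 are pairwise disjoint, so any hitting set needs a separate element for each — at least 2. Hence 2 is optimal.

2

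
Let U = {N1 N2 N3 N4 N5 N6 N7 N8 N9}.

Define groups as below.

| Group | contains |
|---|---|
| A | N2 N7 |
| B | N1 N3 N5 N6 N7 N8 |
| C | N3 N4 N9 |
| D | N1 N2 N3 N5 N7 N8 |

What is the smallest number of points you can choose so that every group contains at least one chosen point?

The 2 points {N4, N7} hit every group.
The groups A, C are pairwise disjoint, so any hitting set needs a separate point for each — at least 2. Hence 2 is optimal.

2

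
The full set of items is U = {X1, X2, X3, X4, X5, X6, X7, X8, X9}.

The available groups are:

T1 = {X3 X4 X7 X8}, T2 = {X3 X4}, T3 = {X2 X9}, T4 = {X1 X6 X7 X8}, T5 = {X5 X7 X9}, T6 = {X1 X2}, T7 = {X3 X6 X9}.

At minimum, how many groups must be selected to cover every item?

4

T1 and T4 and T5 and T6 together: T1 ∪ T4 ∪ T5 ∪ T6 = {X1, X2, X3, X4, X5, X6, X7, X8, X9} — every item is covered.
No 3 of the 7 groups cover everything (all 35 combinations miss at least one item), so 4 is optimal.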